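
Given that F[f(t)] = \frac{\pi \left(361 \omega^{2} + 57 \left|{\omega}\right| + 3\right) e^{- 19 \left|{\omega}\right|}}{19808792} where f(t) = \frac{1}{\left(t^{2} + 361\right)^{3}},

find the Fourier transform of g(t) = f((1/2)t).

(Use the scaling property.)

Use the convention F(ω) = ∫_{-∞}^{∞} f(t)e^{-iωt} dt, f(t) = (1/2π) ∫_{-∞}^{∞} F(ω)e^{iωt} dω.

F[g](ω) = \frac{\pi \left(1444 \omega^{2} + 114 \left|{\omega}\right| + 3\right) e^{- 38 \left|{\omega}\right|}}{9904396}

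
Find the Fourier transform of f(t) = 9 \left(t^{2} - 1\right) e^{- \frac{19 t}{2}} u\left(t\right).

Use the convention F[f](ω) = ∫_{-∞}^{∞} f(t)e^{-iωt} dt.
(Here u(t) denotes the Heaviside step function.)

F(ω) = \frac{18 \left(16 i \omega - \left(2 i \omega + 19\right)^{3} + 152\right)}{\left(2 i \omega + 19\right)^{4}}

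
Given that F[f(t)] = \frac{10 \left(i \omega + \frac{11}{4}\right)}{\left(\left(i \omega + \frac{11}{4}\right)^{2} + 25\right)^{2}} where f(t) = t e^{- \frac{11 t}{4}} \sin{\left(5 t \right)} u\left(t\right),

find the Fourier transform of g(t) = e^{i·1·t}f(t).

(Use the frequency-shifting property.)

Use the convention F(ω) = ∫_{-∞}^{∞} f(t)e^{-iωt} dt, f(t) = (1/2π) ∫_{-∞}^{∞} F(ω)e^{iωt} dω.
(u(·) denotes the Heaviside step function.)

F[g](ω) = \frac{640 \left(4 i \left(\omega - 1\right) + 11\right)}{\left(\left(4 i \left(\omega - 1\right) + 11\right)^{2} + 400\right)^{2}}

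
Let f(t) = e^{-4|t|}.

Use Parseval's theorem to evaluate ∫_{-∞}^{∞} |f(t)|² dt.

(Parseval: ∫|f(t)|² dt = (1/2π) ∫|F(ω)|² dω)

∫|f(t)|² dt = \frac{1}{4}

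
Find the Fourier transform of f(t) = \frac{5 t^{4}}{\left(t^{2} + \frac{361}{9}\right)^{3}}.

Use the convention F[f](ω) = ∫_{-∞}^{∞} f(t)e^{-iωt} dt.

F(ω) = \frac{5 \pi \left(361 \omega^{2} - 285 \left|{\omega}\right| + 27\right) e^{- \frac{19 \left|{\omega}\right|}{3}}}{456}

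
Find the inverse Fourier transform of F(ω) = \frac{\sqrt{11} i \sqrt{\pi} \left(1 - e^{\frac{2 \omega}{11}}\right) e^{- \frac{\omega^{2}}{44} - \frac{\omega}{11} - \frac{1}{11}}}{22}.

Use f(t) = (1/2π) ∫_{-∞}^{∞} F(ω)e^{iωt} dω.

f(t) = e^{- 11 t^{2}} \sin{\left(2 t \right)}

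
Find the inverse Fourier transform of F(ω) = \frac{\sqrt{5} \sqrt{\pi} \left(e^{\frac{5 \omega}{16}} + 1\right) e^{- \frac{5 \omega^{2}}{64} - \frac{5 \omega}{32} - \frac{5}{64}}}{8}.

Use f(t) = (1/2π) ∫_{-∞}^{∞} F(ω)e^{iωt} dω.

f(t) = e^{- \frac{16 t^{2}}{5}} \cos{\left(t \right)}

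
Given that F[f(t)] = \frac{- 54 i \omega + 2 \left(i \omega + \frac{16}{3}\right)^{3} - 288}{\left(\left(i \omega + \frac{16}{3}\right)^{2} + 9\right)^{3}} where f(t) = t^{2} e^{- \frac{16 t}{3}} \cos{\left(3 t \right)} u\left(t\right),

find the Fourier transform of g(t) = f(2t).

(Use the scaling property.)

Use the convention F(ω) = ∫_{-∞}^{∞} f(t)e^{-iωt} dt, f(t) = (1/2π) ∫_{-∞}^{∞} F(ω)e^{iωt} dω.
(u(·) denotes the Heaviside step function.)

F[g](ω) = \frac{216 \left(- 2916 i \omega + \left(3 i \omega + 32\right)^{3} - 31104\right)}{\left(\left(3 i \omega + 32\right)^{2} + 324\right)^{3}}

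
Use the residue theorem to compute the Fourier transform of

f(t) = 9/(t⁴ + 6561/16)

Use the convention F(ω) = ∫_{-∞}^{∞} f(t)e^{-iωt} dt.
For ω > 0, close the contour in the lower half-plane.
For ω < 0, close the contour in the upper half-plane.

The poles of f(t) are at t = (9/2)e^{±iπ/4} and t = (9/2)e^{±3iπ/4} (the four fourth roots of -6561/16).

Let g(z) = f(z)e^{-iωz}; for large |z| the factor e^{-iωz} decays in the lower half-plane when ω > 0 and in the upper half-plane when ω < 0.

Case ω > 0 (lower half-plane, clockwise contour ⇒ F(ω) = -2πi·ΣRes):
  Res_{z = - \frac{9 \sqrt{2}}{4} - \frac{9 \sqrt{2} i}{4}} g(z) = \frac{\sqrt{2} \left(1 + i\right) e^{\frac{9 \sqrt{2} \omega \left(-1 + i\right)}{4}}}{81}
  Res_{z = \frac{9 \sqrt{2}}{4} - \frac{9 \sqrt{2} i}{4}} g(z) = \frac{\sqrt{2} \left(-1 + i\right) e^{- \frac{9 \sqrt{2} \omega \left(1 + i\right)}{4}}}{81}
  F(ω) = -2πi·ΣRes = \frac{2 \sqrt{2} \pi \left(\left(1 - i\right) e^{\frac{9 \sqrt{2} i \omega}{2}} + 1 + i\right) e^{- \frac{9 \sqrt{2} \omega \left(1 + i\right)}{4}}}{81} = \frac{8 \pi e^{- \frac{9 \sqrt{2} \omega}{4}} \sin{\left(\frac{9 \sqrt{2} \omega}{4} + \frac{\pi}{4} \right)}}{81}

Case ω < 0 (upper half-plane, counterclockwise contour ⇒ F(ω) = +2πi·ΣRes):
  Res_{z = \frac{9 \sqrt{2}}{4} + \frac{9 \sqrt{2} i}{4}} g(z) = - \frac{\sqrt{2} \left(1 + i\right) e^{\frac{9 \sqrt{2} \omega \left(1 - i\right)}{4}}}{81}
  Res_{z = - \frac{9 \sqrt{2}}{4} + \frac{9 \sqrt{2} i}{4}} g(z) = \frac{\sqrt{2} \left(1 - i\right) e^{\frac{9 \sqrt{2} \omega \left(1 + i\right)}{4}}}{81}
  F(ω) = 2πi·ΣRes = - \frac{2 \sqrt{2} i \pi \left(\left(1 + i\right) e^{\frac{9 \sqrt{2} \omega \left(1 - i\right)}{4}} - \left(1 - i\right) e^{\frac{9 \sqrt{2} \omega \left(1 + i\right)}{4}}\right)}{81} = \frac{8 \pi e^{\frac{9 \sqrt{2} \omega}{4}} \cos{\left(\frac{9 \sqrt{2} \omega}{4} + \frac{\pi}{4} \right)}}{81}

Both cases combine into a single formula in |ω|:

F(ω) = \frac{8 \pi e^{- \frac{9 \sqrt{2} \left|{\omega}\right|}{4}} \sin{\left(\frac{9 \sqrt{2} \left|{\omega}\right|}{4} + \frac{\pi}{4} \right)}}{81}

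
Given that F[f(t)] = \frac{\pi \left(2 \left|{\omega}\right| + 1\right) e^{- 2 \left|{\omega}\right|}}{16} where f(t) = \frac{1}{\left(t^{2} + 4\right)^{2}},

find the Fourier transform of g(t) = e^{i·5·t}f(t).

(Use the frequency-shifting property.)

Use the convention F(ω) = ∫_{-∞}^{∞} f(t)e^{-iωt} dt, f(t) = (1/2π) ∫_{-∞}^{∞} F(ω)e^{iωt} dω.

F[g](ω) = \frac{\pi \left(2 \left|{\omega - 5}\right| + 1\right) e^{- 2 \left|{\omega - 5}\right|}}{16}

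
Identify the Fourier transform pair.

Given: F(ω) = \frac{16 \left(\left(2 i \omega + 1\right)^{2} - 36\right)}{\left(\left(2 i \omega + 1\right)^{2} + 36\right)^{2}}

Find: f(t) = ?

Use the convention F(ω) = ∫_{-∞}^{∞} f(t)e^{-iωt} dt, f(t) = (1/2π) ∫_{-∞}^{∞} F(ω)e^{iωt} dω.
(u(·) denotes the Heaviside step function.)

f(t) = 4 t e^{- \frac{t}{2}} \cos{\left(3 t \right)} u\left(t\right)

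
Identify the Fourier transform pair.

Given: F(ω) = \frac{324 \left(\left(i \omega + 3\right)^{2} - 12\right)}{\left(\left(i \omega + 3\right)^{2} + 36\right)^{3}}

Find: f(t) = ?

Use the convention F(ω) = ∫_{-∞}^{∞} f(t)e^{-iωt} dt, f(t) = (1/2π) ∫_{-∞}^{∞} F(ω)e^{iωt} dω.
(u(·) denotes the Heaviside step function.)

f(t) = 9 t^{2} e^{- 3 t} \sin{\left(6 t \right)} u\left(t\right)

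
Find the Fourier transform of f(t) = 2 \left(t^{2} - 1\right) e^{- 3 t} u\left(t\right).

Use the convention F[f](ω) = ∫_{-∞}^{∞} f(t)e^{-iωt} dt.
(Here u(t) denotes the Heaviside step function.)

F(ω) = \frac{2 \left(2 i \omega - \left(i \omega + 3\right)^{3} + 6\right)}{\left(i \omega + 3\right)^{4}}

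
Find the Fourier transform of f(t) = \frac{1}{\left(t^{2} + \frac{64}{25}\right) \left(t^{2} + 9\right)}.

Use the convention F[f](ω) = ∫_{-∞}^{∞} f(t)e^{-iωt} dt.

F(ω) = - \frac{25 \pi e^{- 3 \left|{\omega}\right|}}{483} + \frac{125 \pi e^{- \frac{8 \left|{\omega}\right|}{5}}}{1288}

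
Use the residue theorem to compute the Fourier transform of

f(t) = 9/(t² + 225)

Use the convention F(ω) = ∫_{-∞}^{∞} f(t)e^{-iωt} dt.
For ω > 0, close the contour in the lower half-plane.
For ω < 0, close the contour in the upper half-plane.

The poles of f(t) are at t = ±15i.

Let g(z) = f(z)e^{-iωz}; for large |z| the factor e^{-iωz} decays in the lower half-plane when ω > 0 and in the upper half-plane when ω < 0.

Case ω > 0 (lower half-plane, clockwise contour ⇒ F(ω) = -2πi·ΣRes):
  Res_{z = - 15 i} g(z) = \frac{3 i e^{- 15 \omega}}{10}
  F(ω) = -2πi·ΣRes = \frac{3 \pi e^{- 15 \omega}}{5}

Case ω < 0 (upper half-plane, counterclockwise contour ⇒ F(ω) = +2πi·ΣRes):
  Res_{z = 15 i} g(z) = - \frac{3 i e^{15 \omega}}{10}
  F(ω) = 2πi·ΣRes = \frac{3 \pi e^{15 \omega}}{5}

Both cases combine into a single formula in |ω|:

F(ω) = \frac{3 \pi e^{- 15 \left|{\omega}\right|}}{5}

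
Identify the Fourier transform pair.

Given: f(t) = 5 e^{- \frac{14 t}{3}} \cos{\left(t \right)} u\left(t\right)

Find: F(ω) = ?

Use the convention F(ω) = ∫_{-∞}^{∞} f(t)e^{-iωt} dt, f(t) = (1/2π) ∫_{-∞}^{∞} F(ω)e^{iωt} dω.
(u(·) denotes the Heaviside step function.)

F(ω) = \frac{15 \left(3 i \omega + 14\right)}{\left(3 i \omega + 14\right)^{2} + 9}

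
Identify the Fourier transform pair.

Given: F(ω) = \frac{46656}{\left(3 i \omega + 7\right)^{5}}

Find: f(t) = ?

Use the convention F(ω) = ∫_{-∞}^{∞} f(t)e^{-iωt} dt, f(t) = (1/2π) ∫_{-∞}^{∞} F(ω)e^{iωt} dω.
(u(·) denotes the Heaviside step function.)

f(t) = 8 t^{4} e^{- \frac{7 t}{3}} u\left(t\right)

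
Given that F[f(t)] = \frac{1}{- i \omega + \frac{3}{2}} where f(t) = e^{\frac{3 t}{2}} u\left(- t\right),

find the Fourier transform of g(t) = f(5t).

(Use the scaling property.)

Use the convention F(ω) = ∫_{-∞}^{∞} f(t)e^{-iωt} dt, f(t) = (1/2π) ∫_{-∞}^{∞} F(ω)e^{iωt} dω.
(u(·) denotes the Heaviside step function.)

F[g](ω) = - \frac{2}{2 i \omega - 15}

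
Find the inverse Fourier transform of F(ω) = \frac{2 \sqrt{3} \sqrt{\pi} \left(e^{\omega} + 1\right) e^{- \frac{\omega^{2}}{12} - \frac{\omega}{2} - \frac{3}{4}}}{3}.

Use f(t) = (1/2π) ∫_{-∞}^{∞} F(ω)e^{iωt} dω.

f(t) = 4 e^{- 3 t^{2}} \cos{\left(3 t \right)}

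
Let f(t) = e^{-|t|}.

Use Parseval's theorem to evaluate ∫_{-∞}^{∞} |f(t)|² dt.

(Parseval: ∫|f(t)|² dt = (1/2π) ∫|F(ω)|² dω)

∫|f(t)|² dt = 1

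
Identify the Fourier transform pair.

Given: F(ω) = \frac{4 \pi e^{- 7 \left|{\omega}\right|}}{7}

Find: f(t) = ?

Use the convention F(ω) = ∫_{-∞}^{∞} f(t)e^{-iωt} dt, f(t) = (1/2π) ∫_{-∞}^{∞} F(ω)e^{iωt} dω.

f(t) = \frac{4}{t^{2} + 49}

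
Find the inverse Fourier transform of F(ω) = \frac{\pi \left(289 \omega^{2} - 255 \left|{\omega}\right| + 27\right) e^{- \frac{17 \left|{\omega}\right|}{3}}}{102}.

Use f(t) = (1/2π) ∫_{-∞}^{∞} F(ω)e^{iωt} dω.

f(t) = \frac{4 t^{4}}{\left(t^{2} + \frac{289}{9}\right)^{3}}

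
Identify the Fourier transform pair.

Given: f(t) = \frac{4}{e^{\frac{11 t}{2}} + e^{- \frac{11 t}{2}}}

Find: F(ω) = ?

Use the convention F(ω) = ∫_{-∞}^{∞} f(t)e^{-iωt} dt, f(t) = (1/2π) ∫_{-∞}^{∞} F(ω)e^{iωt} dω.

F(ω) = \frac{4 \pi}{11 \cosh{\left(\frac{\pi \omega}{11} \right)}}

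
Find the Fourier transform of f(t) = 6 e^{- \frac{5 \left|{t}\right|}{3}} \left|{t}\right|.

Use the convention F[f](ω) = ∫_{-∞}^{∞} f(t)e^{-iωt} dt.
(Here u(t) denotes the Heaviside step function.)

F(ω) = \frac{108 \left(25 - 9 \omega^{2}\right)}{\left(9 \omega^{2} + 25\right)^{2}}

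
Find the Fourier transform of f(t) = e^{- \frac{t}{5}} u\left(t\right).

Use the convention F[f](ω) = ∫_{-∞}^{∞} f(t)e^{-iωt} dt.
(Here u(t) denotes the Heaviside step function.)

F(ω) = \frac{5}{5 i \omega + 1}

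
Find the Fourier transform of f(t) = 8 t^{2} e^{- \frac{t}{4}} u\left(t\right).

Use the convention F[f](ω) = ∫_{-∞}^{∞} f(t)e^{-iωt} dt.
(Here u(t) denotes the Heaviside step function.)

F(ω) = \frac{1024}{\left(4 i \omega + 1\right)^{3}}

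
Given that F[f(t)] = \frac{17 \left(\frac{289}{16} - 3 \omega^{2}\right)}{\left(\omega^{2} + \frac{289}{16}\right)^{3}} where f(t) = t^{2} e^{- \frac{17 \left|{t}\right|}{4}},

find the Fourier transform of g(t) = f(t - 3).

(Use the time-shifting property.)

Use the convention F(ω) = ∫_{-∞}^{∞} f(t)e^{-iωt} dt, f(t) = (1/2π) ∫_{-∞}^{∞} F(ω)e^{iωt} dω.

F[g](ω) = \frac{4352 \left(289 - 48 \omega^{2}\right) e^{- 3 i \omega}}{\left(16 \omega^{2} + 289\right)^{3}}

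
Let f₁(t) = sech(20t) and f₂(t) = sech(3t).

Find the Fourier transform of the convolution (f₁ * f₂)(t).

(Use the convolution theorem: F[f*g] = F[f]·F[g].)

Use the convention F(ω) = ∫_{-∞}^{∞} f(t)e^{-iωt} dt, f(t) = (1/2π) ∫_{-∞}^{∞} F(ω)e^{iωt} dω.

F[f₁*f₂](ω) = \frac{\pi^{2}}{60 \cosh{\left(\frac{\pi \omega}{40} \right)} \cosh{\left(\frac{\pi \omega}{6} \right)}}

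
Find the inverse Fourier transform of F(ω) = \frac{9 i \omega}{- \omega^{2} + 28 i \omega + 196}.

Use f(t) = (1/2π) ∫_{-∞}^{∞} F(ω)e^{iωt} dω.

f(t) = 9 \left(1 - 14 t\right) e^{- 14 t} u\left(t\right)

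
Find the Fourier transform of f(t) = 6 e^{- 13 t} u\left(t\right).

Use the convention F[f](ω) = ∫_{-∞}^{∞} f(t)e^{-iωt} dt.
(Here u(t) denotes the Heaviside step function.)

F(ω) = \frac{6}{i \omega + 13}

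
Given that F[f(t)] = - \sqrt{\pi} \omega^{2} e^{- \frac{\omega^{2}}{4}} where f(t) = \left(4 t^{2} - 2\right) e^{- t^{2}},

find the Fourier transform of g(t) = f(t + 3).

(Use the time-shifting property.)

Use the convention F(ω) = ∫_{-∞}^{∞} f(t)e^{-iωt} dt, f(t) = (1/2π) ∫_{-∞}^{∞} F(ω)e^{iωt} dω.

F[g](ω) = - \sqrt{\pi} \omega^{2} e^{- \frac{\omega \left(\omega - 12 i\right)}{4}}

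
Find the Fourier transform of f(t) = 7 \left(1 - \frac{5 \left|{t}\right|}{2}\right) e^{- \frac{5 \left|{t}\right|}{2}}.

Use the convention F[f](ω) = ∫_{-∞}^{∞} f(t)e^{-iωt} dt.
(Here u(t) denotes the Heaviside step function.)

F(ω) = \frac{1120 \omega^{2}}{\left(4 \omega^{2} + 25\right)^{2}}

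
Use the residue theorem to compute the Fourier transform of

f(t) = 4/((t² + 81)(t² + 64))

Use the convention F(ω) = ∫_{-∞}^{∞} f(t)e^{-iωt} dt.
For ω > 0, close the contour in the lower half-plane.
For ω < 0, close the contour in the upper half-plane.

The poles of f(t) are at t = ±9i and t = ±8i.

Let g(z) = f(z)e^{-iωz}; for large |z| the factor e^{-iωz} decays in the lower half-plane when ω > 0 and in the upper half-plane when ω < 0.

Case ω > 0 (lower half-plane, clockwise contour ⇒ F(ω) = -2πi·ΣRes):
  Res_{z = - 9 i} g(z) = - \frac{2 i e^{- 9 \omega}}{153}
  Res_{z = - 8 i} g(z) = \frac{i e^{- 8 \omega}}{68}
  F(ω) = -2πi·ΣRes = \frac{\pi \left(9 e^{\omega} - 8\right) e^{- 9 \omega}}{306}

Case ω < 0 (upper half-plane, counterclockwise contour ⇒ F(ω) = +2πi·ΣRes):
  Res_{z = 9 i} g(z) = \frac{2 i e^{9 \omega}}{153}
  Res_{z = 8 i} g(z) = - \frac{i e^{8 \omega}}{68}
  F(ω) = 2πi·ΣRes = \frac{\pi \left(9 - 8 e^{\omega}\right) e^{8 \omega}}{306}

Both cases combine into a single formula in |ω|:

F(ω) = \frac{\pi \left(9 e^{\left|{\omega}\right|} - 8\right) e^{- 9 \left|{\omega}\right|}}{306}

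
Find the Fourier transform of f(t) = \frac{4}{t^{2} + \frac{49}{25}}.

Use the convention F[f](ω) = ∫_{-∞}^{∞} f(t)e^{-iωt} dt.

F(ω) = \frac{20 \pi e^{- \frac{7 \left|{\omega}\right|}{5}}}{7}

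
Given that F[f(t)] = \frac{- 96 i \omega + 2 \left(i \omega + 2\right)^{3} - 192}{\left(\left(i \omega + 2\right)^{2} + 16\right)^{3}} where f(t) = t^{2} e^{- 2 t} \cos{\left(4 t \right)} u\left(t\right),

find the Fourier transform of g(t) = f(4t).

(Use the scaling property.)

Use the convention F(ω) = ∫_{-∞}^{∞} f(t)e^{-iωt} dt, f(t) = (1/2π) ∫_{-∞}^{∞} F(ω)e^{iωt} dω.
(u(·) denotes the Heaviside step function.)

F[g](ω) = \frac{32 \left(- 768 i \omega + \left(i \omega + 8\right)^{3} - 6144\right)}{\left(\left(i \omega + 8\right)^{2} + 256\right)^{3}}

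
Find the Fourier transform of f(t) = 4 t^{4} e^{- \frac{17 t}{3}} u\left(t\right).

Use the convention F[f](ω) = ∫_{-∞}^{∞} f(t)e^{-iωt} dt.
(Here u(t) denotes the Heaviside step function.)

F(ω) = \frac{23328}{\left(3 i \omega + 17\right)^{5}}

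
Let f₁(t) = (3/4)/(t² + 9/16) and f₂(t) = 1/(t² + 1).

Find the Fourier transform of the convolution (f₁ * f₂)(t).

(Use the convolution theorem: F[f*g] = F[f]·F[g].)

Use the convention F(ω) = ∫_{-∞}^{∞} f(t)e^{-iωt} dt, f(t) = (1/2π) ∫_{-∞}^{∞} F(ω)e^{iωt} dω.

F[f₁*f₂](ω) = \pi^{2} e^{- \frac{7 \left|{\omega}\right|}{4}}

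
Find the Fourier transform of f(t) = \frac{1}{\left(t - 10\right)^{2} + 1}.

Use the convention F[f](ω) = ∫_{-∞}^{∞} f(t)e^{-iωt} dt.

F(ω) = \pi e^{- 10 i \omega - \left|{\omega}\right|}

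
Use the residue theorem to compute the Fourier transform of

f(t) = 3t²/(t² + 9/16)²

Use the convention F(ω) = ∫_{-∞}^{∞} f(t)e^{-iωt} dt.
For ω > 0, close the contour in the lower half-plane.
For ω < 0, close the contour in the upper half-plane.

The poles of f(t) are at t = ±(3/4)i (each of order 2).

Let g(z) = f(z)e^{-iωz}; for large |z| the factor e^{-iωz} decays in the lower half-plane when ω > 0 and in the upper half-plane when ω < 0.

Case ω > 0 (lower half-plane, clockwise contour ⇒ F(ω) = -2πi·ΣRes):
  Res_{z = - \frac{3 i}{4}} g(z) = \frac{i \left(4 - 3 \omega\right) e^{- \frac{3 \omega}{4}}}{4} (pole of order 2)
  F(ω) = -2πi·ΣRes = \frac{\pi \left(4 - 3 \omega\right) e^{- \frac{3 \omega}{4}}}{2}

Case ω < 0 (upper half-plane, counterclockwise contour ⇒ F(ω) = +2πi·ΣRes):
  Res_{z = \frac{3 i}{4}} g(z) = \frac{i \left(- 3 \omega - 4\right) e^{\frac{3 \omega}{4}}}{4} (pole of order 2)
  F(ω) = 2πi·ΣRes = \frac{\pi \left(3 \omega + 4\right) e^{\frac{3 \omega}{4}}}{2}

Both cases combine into a single formula in |ω|:

F(ω) = \frac{\pi \left(4 - 3 \left|{\omega}\right|\right) e^{- \frac{3 \left|{\omega}\right|}{4}}}{2}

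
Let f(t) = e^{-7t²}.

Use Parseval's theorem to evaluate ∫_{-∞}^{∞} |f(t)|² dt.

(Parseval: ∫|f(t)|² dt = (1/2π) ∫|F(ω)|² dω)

∫|f(t)|² dt = \frac{\sqrt{14} \sqrt{\pi}}{14}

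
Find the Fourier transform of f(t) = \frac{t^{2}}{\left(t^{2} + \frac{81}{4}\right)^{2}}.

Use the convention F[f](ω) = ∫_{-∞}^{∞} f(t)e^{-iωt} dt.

F(ω) = \frac{\pi \left(2 - 9 \left|{\omega}\right|\right) e^{- \frac{9 \left|{\omega}\right|}{2}}}{18}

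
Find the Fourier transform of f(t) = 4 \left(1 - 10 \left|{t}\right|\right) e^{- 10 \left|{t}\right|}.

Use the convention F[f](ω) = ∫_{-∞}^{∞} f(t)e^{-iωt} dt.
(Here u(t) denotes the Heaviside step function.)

F(ω) = \frac{160 \omega^{2}}{\left(\omega^{2} + 100\right)^{2}}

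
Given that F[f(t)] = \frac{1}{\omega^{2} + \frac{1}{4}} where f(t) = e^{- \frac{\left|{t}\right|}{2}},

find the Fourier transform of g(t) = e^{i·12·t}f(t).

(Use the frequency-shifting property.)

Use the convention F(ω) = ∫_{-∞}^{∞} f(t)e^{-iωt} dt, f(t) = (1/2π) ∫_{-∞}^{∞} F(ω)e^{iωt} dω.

F[g](ω) = \frac{4}{4 \left(\omega - 12\right)^{2} + 1}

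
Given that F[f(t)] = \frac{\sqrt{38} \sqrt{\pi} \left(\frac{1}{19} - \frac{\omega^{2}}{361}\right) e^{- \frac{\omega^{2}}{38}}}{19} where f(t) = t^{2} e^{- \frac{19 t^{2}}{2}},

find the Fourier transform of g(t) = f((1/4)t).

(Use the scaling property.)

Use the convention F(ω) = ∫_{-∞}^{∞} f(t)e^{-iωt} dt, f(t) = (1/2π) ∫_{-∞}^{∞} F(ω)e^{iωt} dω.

F[g](ω) = \frac{4 \sqrt{38} \sqrt{\pi} \left(19 - 16 \omega^{2}\right) e^{- \frac{8 \omega^{2}}{19}}}{6859}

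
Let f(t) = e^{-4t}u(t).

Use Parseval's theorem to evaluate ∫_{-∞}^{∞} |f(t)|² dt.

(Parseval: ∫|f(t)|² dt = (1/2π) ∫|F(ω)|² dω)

∫|f(t)|² dt = \frac{1}{8}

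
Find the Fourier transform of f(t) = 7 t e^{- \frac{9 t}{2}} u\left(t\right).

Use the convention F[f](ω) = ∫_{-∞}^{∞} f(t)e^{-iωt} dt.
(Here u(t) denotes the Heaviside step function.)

F(ω) = \frac{28}{\left(2 i \omega + 9\right)^{2}}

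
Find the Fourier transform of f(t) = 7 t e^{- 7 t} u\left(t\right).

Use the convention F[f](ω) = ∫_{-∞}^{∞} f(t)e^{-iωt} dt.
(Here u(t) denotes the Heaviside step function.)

F(ω) = \frac{7}{\left(i \omega + 7\right)^{2}}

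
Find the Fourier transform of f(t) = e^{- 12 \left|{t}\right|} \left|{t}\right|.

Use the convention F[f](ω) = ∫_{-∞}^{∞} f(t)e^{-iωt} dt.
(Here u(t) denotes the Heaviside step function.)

F(ω) = \frac{2 \left(144 - \omega^{2}\right)}{\left(\omega^{2} + 144\right)^{2}}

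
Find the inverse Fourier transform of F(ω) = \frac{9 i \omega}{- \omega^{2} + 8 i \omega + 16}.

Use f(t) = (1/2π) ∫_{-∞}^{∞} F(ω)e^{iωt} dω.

f(t) = 9 \left(1 - 4 t\right) e^{- 4 t} u\left(t\right)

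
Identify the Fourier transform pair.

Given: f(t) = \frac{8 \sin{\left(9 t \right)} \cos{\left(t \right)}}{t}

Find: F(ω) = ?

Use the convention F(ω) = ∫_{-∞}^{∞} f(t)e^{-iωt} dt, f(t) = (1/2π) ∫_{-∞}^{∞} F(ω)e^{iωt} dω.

F(ω) = \begin{cases} 8 \pi & \text{for}\: \omega > -8 \wedge \omega < 8 \\4 \pi & \text{for}\: \omega > -10 \wedge \omega < 10 \\0 & \text{otherwise} \end{cases}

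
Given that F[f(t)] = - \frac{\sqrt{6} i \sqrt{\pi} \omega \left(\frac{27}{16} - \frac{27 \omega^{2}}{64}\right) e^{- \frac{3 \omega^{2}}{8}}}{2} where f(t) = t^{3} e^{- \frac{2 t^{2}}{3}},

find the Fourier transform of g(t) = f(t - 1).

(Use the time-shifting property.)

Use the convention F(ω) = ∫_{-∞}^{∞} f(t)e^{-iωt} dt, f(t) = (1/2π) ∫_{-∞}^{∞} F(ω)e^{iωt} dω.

F[g](ω) = \frac{27 \sqrt{6} i \sqrt{\pi} \omega \left(\omega^{2} - 4\right) e^{- \omega \left(\frac{3 \omega}{8} + i\right)}}{128}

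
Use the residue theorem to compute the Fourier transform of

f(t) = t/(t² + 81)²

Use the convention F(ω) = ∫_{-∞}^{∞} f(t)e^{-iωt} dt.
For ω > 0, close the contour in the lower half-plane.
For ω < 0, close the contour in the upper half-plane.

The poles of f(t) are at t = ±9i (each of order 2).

Let g(z) = f(z)e^{-iωz}; for large |z| the factor e^{-iωz} decays in the lower half-plane when ω > 0 and in the upper half-plane when ω < 0.

Case ω > 0 (lower half-plane, clockwise contour ⇒ F(ω) = -2πi·ΣRes):
  Res_{z = - 9 i} g(z) = \frac{\omega e^{- 9 \omega}}{36} (pole of order 2)
  F(ω) = -2πi·ΣRes = - \frac{i \pi \omega e^{- 9 \omega}}{18}

Case ω < 0 (upper half-plane, counterclockwise contour ⇒ F(ω) = +2πi·ΣRes):
  Res_{z = 9 i} g(z) = - \frac{\omega e^{9 \omega}}{36} (pole of order 2)
  F(ω) = 2πi·ΣRes = - \frac{i \pi \omega e^{9 \omega}}{18}

Both cases combine into a single formula in |ω|:

F(ω) = - \frac{i \pi \omega e^{- 9 \left|{\omega}\right|}}{18}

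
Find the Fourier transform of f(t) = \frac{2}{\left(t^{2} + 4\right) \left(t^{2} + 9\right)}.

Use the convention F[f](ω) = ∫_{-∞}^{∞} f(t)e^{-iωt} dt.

F(ω) = \frac{\pi \left(3 e^{\left|{\omega}\right|} - 2\right) e^{- 3 \left|{\omega}\right|}}{15}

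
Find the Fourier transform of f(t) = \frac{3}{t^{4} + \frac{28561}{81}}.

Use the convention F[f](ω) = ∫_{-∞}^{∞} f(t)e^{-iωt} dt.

F(ω) = \frac{81 \pi e^{- \frac{13 \sqrt{2} \left|{\omega}\right|}{6}} \sin{\left(\frac{13 \sqrt{2} \left|{\omega}\right|}{6} + \frac{\pi}{4} \right)}}{2197}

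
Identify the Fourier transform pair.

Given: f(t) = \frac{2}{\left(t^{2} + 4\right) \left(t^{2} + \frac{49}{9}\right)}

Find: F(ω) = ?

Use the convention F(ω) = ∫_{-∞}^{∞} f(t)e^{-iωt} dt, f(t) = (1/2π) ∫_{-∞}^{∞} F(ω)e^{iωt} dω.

F(ω) = \frac{9 \pi e^{- 2 \left|{\omega}\right|}}{13} - \frac{54 \pi e^{- \frac{7 \left|{\omega}\right|}{3}}}{91}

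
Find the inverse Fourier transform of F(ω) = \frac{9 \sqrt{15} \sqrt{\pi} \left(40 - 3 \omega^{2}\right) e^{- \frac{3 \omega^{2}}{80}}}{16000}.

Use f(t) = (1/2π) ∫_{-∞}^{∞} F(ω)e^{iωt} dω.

f(t) = 3 t^{2} e^{- \frac{20 t^{2}}{3}}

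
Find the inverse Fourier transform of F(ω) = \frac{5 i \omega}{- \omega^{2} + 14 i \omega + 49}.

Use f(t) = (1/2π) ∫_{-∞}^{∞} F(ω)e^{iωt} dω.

f(t) = 5 \left(1 - 7 t\right) e^{- 7 t} u\left(t\right)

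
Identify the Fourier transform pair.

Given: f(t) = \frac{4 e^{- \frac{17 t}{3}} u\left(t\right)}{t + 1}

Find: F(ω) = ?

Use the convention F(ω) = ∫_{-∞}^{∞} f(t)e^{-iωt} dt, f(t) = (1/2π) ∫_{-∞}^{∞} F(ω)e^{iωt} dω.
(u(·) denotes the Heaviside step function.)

F(ω) = 4 e^{i \omega + \frac{17}{3}} \operatorname{E}_{1}\left(i \omega + \frac{17}{3}\right)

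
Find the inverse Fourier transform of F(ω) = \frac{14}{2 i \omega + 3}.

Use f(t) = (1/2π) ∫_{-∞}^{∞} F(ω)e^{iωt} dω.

f(t) = 7 e^{- \frac{3 t}{2}} u\left(t\right)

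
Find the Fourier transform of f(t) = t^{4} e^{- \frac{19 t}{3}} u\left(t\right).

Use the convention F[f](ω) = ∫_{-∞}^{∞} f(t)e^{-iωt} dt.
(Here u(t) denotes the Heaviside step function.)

F(ω) = \frac{5832}{\left(3 i \omega + 19\right)^{5}}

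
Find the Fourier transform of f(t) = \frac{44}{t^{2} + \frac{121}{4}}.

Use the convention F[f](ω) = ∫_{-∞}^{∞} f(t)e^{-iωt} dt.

F(ω) = 8 \pi e^{- \frac{11 \left|{\omega}\right|}{2}}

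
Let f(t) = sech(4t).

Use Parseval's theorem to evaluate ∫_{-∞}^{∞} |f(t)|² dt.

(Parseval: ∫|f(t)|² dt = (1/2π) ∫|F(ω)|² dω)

∫|f(t)|² dt = \frac{1}{2}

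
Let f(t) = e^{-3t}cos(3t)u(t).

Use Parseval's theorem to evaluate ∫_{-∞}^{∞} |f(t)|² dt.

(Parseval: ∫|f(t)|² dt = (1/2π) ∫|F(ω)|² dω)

∫|f(t)|² dt = \frac{1}{8}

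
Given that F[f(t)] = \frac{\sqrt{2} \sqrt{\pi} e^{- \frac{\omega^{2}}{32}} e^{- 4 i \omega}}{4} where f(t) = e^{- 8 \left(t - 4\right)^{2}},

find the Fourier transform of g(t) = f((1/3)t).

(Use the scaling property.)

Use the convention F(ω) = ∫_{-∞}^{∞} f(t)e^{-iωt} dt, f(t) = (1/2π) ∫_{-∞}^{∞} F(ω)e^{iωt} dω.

F[g](ω) = \frac{3 \sqrt{2} \sqrt{\pi} e^{- \frac{3 \omega \left(3 \omega + 128 i\right)}{32}}}{4}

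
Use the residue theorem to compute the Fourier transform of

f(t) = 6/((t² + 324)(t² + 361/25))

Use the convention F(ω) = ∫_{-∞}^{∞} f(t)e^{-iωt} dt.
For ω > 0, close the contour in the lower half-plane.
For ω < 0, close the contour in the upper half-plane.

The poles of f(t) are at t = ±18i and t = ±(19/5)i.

Let g(z) = f(z)e^{-iωz}; for large |z| the factor e^{-iωz} decays in the lower half-plane when ω > 0 and in the upper half-plane when ω < 0.

Case ω > 0 (lower half-plane, clockwise contour ⇒ F(ω) = -2πi·ΣRes):
  Res_{z = - 18 i} g(z) = - \frac{25 i e^{- 18 \omega}}{46434}
  Res_{z = - \frac{19 i}{5}} g(z) = \frac{375 i e^{- \frac{19 \omega}{5}}}{147041}
  F(ω) = -2πi·ΣRes = - \frac{25 \pi e^{- 18 \omega}}{23217} + \frac{750 \pi e^{- \frac{19 \omega}{5}}}{147041}

Case ω < 0 (upper half-plane, counterclockwise contour ⇒ F(ω) = +2πi·ΣRes):
  Res_{z = 18 i} g(z) = \frac{25 i e^{18 \omega}}{46434}
  Res_{z = \frac{19 i}{5}} g(z) = - \frac{375 i e^{\frac{19 \omega}{5}}}{147041}
  F(ω) = 2πi·ΣRes = \frac{25 \pi \left(90 e^{\frac{19 \omega}{5}} - 19 e^{18 \omega}\right)}{441123}

Both cases combine into a single formula in |ω|:

F(ω) = - \frac{25 \pi e^{- 18 \left|{\omega}\right|}}{23217} + \frac{750 \pi e^{- \frac{19 \left|{\omega}\right|}{5}}}{147041}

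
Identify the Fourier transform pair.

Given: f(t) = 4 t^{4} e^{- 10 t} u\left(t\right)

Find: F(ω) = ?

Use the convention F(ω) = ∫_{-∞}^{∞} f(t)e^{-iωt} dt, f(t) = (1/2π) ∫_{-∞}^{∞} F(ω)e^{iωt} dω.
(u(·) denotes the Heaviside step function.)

F(ω) = \frac{96}{\left(i \omega + 10\right)^{5}}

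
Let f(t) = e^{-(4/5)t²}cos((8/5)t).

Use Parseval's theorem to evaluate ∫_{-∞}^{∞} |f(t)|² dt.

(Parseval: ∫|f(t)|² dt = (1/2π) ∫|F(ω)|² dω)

∫|f(t)|² dt = \frac{\sqrt{10} \sqrt{\pi} \left(1 + e^{\frac{8}{5}}\right)}{8 e^{\frac{8}{5}}}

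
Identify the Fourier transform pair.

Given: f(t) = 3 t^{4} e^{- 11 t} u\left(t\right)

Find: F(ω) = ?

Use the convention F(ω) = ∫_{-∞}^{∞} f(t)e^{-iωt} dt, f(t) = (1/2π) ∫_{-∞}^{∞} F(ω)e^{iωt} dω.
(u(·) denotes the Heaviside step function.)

F(ω) = \frac{72}{\left(i \omega + 11\right)^{5}}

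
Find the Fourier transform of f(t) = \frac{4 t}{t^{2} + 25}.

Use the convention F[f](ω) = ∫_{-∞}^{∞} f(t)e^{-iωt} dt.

F(ω) = - 4 i \pi e^{- 5 \left|{\omega}\right|} \operatorname{sign}{\left(\omega \right)}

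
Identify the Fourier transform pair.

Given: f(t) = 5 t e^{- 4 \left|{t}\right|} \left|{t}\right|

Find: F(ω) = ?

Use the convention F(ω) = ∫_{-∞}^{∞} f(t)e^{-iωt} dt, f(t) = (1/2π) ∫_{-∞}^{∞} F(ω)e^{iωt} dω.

F(ω) = \frac{20 i \omega \left(\omega^{2} - 48\right)}{\left(\omega^{2} + 16\right)^{3}}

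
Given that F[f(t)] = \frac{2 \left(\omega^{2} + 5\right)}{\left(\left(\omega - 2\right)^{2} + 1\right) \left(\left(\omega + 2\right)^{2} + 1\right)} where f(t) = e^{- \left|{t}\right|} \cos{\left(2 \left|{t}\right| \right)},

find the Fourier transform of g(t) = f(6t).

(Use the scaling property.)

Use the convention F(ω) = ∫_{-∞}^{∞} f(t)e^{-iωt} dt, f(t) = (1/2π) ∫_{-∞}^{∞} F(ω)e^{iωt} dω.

F[g](ω) = \frac{12 \left(\omega^{2} + 180\right)}{\omega^{4} - 216 \omega^{2} + 32400}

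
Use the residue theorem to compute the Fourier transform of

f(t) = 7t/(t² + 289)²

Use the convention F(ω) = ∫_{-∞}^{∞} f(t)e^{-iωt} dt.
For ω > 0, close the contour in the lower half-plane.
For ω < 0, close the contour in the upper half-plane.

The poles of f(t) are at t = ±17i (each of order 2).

Let g(z) = f(z)e^{-iωz}; for large |z| the factor e^{-iωz} decays in the lower half-plane when ω > 0 and in the upper half-plane when ω < 0.

Case ω > 0 (lower half-plane, clockwise contour ⇒ F(ω) = -2πi·ΣRes):
  Res_{z = - 17 i} g(z) = \frac{7 \omega e^{- 17 \omega}}{68} (pole of order 2)
  F(ω) = -2πi·ΣRes = - \frac{7 i \pi \omega e^{- 17 \omega}}{34}

Case ω < 0 (upper half-plane, counterclockwise contour ⇒ F(ω) = +2πi·ΣRes):
  Res_{z = 17 i} g(z) = - \frac{7 \omega e^{17 \omega}}{68} (pole of order 2)
  F(ω) = 2πi·ΣRes = - \frac{7 i \pi \omega e^{17 \omega}}{34}

Both cases combine into a single formula in |ω|:

F(ω) = - \frac{7 i \pi \omega e^{- 17 \left|{\omega}\right|}}{34}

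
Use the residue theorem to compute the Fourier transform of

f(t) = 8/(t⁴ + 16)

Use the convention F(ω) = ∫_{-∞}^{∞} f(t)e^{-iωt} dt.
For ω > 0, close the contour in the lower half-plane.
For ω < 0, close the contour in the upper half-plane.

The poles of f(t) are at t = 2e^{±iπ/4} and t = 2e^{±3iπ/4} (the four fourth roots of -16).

Let g(z) = f(z)e^{-iωz}; for large |z| the factor e^{-iωz} decays in the lower half-plane when ω > 0 and in the upper half-plane when ω < 0.

Case ω > 0 (lower half-plane, clockwise contour ⇒ F(ω) = -2πi·ΣRes):
  Res_{z = - \sqrt{2} - \sqrt{2} i} g(z) = \frac{\sqrt{2} i \left(1 - i\right) e^{\sqrt{2} \omega \left(-1 + i\right)}}{8}
  Res_{z = \sqrt{2} - \sqrt{2} i} g(z) = \frac{\sqrt{2} i \left(1 + i\right) e^{- \sqrt{2} \omega \left(1 + i\right)}}{8}
  F(ω) = -2πi·ΣRes = \frac{\sqrt{2} \pi \left(1 - i\right) \left(e^{2 \sqrt{2} i \omega} + i\right) e^{- \sqrt{2} \omega \left(1 + i\right)}}{4} = \pi e^{- \sqrt{2} \omega} \sin{\left(\sqrt{2} \omega + \frac{\pi}{4} \right)}

Case ω < 0 (upper half-plane, counterclockwise contour ⇒ F(ω) = +2πi·ΣRes):
  Res_{z = \sqrt{2} + \sqrt{2} i} g(z) = \frac{\sqrt{2} i \left(-1 + i\right) e^{\sqrt{2} \omega \left(1 - i\right)}}{8}
  Res_{z = - \sqrt{2} + \sqrt{2} i} g(z) = \frac{\sqrt{2} \left(1 - i\right) e^{\sqrt{2} \omega \left(1 + i\right)}}{8}
  F(ω) = 2πi·ΣRes = - \frac{\sqrt{2} i \pi \left(i \left(1 - i\right) e^{\sqrt{2} \omega \left(1 - i\right)} - \left(1 - i\right) e^{\sqrt{2} \omega \left(1 + i\right)}\right)}{4} = \pi e^{\sqrt{2} \omega} \cos{\left(\sqrt{2} \omega + \frac{\pi}{4} \right)}

Both cases combine into a single formula in |ω|:

F(ω) = \pi e^{- \sqrt{2} \left|{\omega}\right|} \sin{\left(\sqrt{2} \left|{\omega}\right| + \frac{\pi}{4} \right)}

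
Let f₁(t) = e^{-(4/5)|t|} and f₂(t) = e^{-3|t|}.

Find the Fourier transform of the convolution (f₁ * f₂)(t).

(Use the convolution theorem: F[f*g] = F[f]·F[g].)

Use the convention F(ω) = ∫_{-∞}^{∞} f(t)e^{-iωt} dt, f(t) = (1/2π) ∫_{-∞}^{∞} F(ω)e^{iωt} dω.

F[f₁*f₂](ω) = \frac{240}{\left(\omega^{2} + 9\right) \left(25 \omega^{2} + 16\right)}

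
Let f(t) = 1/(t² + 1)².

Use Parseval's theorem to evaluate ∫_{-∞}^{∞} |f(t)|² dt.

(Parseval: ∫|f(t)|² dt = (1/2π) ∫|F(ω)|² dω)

∫|f(t)|² dt = \frac{5 \pi}{16}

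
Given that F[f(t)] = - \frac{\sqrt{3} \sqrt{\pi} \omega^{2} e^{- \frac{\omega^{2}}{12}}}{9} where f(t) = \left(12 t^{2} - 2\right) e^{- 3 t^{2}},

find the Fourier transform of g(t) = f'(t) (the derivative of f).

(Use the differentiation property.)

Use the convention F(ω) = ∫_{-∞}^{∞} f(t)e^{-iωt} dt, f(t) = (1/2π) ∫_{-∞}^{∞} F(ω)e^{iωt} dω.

F[g](ω) = - \frac{\sqrt{3} i \sqrt{\pi} \omega^{3} e^{- \frac{\omega^{2}}{12}}}{9}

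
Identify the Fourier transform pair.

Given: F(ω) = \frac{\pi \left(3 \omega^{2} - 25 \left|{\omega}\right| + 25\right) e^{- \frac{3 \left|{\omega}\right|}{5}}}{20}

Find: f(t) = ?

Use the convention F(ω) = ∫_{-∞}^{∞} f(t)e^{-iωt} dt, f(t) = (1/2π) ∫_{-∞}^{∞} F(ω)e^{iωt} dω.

f(t) = \frac{2 t^{4}}{\left(t^{2} + \frac{9}{25}\right)^{3}}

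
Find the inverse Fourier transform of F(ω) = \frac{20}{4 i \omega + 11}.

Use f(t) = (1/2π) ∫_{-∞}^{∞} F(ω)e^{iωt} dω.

f(t) = 5 e^{- \frac{11 t}{4}} u\left(t\right)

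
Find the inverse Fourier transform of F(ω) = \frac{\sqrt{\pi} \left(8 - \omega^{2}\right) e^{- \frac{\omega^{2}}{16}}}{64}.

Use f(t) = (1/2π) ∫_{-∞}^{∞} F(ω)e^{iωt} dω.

f(t) = 2 t^{2} e^{- 4 t^{2}}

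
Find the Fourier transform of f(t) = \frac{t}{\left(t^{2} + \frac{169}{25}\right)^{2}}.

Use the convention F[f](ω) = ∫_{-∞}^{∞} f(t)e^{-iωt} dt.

F(ω) = - \frac{5 i \pi \omega e^{- \frac{13 \left|{\omega}\right|}{5}}}{26}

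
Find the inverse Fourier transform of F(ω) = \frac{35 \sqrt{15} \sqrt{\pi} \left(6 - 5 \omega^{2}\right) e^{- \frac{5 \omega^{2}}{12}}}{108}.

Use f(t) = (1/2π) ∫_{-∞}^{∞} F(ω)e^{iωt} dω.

f(t) = 7 t^{2} e^{- \frac{3 t^{2}}{5}}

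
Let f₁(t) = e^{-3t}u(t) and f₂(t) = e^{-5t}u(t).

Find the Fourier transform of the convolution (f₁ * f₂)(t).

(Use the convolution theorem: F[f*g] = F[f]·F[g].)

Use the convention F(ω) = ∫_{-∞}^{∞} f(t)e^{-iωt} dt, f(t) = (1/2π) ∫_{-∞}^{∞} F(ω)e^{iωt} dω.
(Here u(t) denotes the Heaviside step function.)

F[f₁*f₂](ω) = \frac{1}{\left(i \omega + 3\right) \left(i \omega + 5\right)}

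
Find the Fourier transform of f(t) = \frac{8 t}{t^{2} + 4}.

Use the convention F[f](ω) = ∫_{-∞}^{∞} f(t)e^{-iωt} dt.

F(ω) = - 8 i \pi e^{- 2 \left|{\omega}\right|} \operatorname{sign}{\left(\omega \right)}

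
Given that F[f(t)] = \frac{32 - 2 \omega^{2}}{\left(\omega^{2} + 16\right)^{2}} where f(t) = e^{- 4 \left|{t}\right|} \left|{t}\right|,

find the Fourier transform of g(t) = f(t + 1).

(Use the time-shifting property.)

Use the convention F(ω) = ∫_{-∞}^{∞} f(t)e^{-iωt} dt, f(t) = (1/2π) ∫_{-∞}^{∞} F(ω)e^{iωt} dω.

F[g](ω) = \frac{2 \left(16 - \omega^{2}\right) e^{i \omega}}{\left(\omega^{2} + 16\right)^{2}}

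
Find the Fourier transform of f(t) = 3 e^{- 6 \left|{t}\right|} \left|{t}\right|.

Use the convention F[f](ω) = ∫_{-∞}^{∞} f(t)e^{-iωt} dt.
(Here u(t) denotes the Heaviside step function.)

F(ω) = \frac{6 \left(36 - \omega^{2}\right)}{\left(\omega^{2} + 36\right)^{2}}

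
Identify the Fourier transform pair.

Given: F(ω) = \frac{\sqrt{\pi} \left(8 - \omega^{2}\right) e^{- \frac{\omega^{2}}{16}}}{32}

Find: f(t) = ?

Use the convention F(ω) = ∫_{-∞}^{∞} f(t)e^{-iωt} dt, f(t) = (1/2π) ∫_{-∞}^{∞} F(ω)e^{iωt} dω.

f(t) = 4 t^{2} e^{- 4 t^{2}}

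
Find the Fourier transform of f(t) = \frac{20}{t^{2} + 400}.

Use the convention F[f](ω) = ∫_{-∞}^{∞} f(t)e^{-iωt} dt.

F(ω) = \pi e^{- 20 \left|{\omega}\right|}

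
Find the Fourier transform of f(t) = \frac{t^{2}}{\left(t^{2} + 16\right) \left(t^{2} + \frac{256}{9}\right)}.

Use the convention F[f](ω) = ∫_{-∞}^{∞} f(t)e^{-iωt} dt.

F(ω) = - \frac{9 \pi e^{- 4 \left|{\omega}\right|}}{28} + \frac{3 \pi e^{- \frac{16 \left|{\omega}\right|}{3}}}{7}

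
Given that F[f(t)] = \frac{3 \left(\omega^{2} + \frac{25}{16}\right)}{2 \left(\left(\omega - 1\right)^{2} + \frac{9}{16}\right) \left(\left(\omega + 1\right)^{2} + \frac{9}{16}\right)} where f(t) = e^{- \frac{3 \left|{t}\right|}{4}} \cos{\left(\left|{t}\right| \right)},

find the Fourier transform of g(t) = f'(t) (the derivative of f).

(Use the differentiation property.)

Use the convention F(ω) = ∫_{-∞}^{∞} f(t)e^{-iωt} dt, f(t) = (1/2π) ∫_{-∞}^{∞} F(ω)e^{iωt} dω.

F[g](ω) = \frac{24 i \omega \left(16 \omega^{2} + 25\right)}{256 \omega^{4} - 224 \omega^{2} + 625}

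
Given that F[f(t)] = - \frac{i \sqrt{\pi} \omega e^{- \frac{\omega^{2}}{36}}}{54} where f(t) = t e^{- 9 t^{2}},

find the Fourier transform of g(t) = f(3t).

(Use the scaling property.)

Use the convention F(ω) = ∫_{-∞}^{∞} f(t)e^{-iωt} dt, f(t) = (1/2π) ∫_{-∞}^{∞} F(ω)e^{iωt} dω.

F[g](ω) = - \frac{i \sqrt{\pi} \omega e^{- \frac{\omega^{2}}{324}}}{486}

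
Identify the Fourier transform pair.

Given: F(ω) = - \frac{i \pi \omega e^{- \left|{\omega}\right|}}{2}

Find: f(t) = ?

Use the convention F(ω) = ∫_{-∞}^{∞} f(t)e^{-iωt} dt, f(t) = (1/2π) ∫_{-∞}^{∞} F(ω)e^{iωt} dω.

f(t) = \frac{t}{\left(t^{2} + 1\right)^{2}}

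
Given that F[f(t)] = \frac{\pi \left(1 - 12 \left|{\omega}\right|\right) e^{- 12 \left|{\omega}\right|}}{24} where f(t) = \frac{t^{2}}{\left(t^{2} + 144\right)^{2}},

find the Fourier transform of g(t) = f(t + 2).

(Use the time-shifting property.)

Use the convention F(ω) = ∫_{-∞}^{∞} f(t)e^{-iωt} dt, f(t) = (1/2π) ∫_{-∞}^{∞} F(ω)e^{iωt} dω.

F[g](ω) = - \frac{\pi \left(12 \left|{\omega}\right| - 1\right) e^{2 i \omega - 12 \left|{\omega}\right|}}{24}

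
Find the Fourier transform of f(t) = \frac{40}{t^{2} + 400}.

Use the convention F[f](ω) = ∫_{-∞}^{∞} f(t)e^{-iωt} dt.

F(ω) = 2 \pi e^{- 20 \left|{\omega}\right|}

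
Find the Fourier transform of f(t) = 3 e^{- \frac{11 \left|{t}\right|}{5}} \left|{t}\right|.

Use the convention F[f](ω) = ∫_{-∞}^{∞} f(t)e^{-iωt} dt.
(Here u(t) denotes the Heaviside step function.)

F(ω) = \frac{150 \left(121 - 25 \omega^{2}\right)}{\left(25 \omega^{2} + 121\right)^{2}}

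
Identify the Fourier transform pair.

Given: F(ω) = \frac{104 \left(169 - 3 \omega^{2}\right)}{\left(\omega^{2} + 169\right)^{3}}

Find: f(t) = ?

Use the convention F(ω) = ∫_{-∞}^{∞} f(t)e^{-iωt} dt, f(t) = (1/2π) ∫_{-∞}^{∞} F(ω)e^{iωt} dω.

f(t) = 2 t^{2} e^{- 13 \left|{t}\right|}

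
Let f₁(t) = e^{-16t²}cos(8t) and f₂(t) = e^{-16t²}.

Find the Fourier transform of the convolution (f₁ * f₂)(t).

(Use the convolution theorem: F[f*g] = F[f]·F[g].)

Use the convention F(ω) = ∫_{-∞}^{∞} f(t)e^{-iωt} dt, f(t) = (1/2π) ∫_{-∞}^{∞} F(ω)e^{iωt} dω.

F[f₁*f₂](ω) = \frac{\pi \left(e^{\frac{\omega}{2}} + 1\right) e^{- \frac{\omega^{2}}{32} - \frac{\omega}{4} - 1}}{32}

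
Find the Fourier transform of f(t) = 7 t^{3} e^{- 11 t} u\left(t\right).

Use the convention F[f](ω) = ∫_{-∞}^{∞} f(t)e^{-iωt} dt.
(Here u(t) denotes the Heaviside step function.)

F(ω) = \frac{42}{\left(i \omega + 11\right)^{4}}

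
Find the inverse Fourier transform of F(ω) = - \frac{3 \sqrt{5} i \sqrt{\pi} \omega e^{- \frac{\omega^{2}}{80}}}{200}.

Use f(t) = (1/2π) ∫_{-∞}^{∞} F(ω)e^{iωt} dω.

f(t) = 6 t e^{- 20 t^{2}}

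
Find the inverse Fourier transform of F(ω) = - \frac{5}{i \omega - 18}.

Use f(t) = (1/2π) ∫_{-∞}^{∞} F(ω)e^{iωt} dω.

f(t) = 5 e^{18 t} u\left(- t\right)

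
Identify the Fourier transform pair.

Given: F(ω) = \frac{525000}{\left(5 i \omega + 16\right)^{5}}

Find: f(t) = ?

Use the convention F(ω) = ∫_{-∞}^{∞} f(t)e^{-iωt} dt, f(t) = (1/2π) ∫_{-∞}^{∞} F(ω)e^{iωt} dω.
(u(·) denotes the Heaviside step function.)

f(t) = 7 t^{4} e^{- \frac{16 t}{5}} u\left(t\right)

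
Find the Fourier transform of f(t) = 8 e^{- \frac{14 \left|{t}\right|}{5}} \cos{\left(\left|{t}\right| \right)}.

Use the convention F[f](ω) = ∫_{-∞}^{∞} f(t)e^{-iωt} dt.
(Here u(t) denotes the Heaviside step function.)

F(ω) = \frac{1120 \left(25 \omega^{2} + 221\right)}{625 \omega^{4} + 8550 \omega^{2} + 48841}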